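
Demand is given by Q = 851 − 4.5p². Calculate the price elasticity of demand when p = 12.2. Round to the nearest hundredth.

At p = 12.2, Q = 181.22.
dQ/dp = −2·4.5·p = −109.8.
Point elasticity E = (dQ/dp)·(p/Q) = -109.8 × 12.2/181.22 ≈ -7.39.
|E| > 1, so demand is elastic at this price.

-7.39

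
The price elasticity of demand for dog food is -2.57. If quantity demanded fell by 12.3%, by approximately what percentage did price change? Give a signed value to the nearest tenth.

4.8

%ΔQ ≈ E × %ΔP ⇒ %ΔP = %ΔQ / E = (-12.3%)/(-2.57) ≈ 4.8%.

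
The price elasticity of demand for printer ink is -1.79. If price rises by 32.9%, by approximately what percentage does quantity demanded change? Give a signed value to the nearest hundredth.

%ΔQ ≈ E × %ΔP = (-1.79) × (32.9%) ≈ -58.89%.

-58.89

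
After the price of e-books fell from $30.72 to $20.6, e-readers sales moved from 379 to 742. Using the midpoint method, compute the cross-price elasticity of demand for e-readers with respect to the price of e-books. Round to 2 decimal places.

-1.64

%ΔQ_x = (742 − 379)/[(379+742)/2] = 363/560.5 ≈ 0.6476.
%ΔP_y = (20.6 − 30.72)/[(30.72+20.6)/2] ≈ -0.3944.
E_xy = 0.6476/-0.3944 ≈ -1.64.
E_xy < 0, so e-readers and e-books are complements.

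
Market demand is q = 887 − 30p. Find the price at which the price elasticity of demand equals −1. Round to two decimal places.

14.78

For linear demand q = a − bp, E = −bp/(a − bp). |E| = 1 ⇒ bp = a − bp ⇒ p = a/(2b).
p = 887/(2·30) ≈ 14.78.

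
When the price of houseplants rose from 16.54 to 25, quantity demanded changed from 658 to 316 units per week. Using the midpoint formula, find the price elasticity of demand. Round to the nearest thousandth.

-1.724

%Δq = (316 − 658)/[(658 + 316)/2] = -342/487 ≈ -0.7023.
%ΔP = (25 − 16.54)/[(16.54 + 25)/2] = 8.46/20.77 ≈ 0.4073.
Arc elasticity E = %Δq/%ΔP ≈ -0.7023/0.4073 ≈ -1.724.
|E| > 1: demand is elastic over this range.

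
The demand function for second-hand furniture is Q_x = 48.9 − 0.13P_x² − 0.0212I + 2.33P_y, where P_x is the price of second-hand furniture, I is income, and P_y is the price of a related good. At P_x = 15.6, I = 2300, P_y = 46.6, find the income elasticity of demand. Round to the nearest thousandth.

-0.633

Q_x = 48.9 − 0.13(15.6)² − 0.0212(2300) + 2.33(46.6) = 48.9 − 31.6368 − 48.76 + 108.578 = 77.0812.
∂Q_x/∂I = −0.0212, so E_I = -0.0212·(2300/77.0812) ≈ -0.633.
E_I < 0: inferior good.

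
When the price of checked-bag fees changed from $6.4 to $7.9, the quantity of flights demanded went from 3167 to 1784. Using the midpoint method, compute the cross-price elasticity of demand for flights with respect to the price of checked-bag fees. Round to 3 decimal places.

%ΔQ_x = (1784 − 3167)/[(3167+1784)/2] = -1383/2475.5 ≈ -0.5587.
%ΔP_y = (7.9 − 6.4)/[(6.4+7.9)/2] ≈ 0.2098.
E_xy = -0.5587/0.2098 ≈ -2.663.
E_xy < 0, so flights and checked-bag fees are complements.

-2.663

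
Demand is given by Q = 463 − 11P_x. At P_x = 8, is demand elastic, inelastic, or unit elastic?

inelastic

At P_x = 8, Q = 375.
dQ/dP_x = −11.
Point elasticity E = (dQ/dP_x)·(P_x/Q) = -11 × 8/375 ≈ -0.235.
|E| ≈ 0.235 < 1, so demand is inelastic.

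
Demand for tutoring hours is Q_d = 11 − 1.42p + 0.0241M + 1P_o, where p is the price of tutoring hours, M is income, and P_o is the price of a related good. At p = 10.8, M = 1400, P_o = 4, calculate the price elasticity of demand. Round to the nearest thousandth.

-0.459

At the given point, Q_d = 11 − 1.42(10.8) + 0.0241(1400) + 1(4) = 11 − 15.336 + 33.74 + 4 = 33.404.
∂Q_d/∂p = −1.42, so E_p = (−1.42)·(10.8/33.404) ≈ -0.459.
|E_p| < 1: demand is inelastic.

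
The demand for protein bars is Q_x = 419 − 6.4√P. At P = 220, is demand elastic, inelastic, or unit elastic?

At P = 220, Q_x = 324.0727.
dQ_x/dP = −6.4/(2√P) = −6.4/(2·14.8324).
Point elasticity E = (dQ_x/dP)·(P/Q_x) = -0.2157 × 220/324.0727 ≈ -0.146.
|E| ≈ 0.146 < 1, so demand is inelastic.

inelastic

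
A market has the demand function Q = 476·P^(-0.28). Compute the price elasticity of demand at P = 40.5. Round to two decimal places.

-0.28

For a Cobb–Douglas (constant-elasticity) form Q = A·P^α·…, the elasticity with respect to P equals the exponent α at every point.
Here the exponent on P is -0.28, so the price elasticity of demand is -0.28.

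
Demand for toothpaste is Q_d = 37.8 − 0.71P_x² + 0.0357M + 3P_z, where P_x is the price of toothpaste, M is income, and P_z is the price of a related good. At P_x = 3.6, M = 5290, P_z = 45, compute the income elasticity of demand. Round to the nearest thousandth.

0.536

Substituting, Q_d = 37.8 − 0.71(3.6)² + 0.0357(5290) + 3(45) = 37.8 − 9.2016 + 188.853 + 135 = 352.4514.
∂Q_d/∂M = +0.0357, so E_I = 0.0357·(5290/352.4514) ≈ 0.536.
E_I ∈ (0,1): normal good (necessity).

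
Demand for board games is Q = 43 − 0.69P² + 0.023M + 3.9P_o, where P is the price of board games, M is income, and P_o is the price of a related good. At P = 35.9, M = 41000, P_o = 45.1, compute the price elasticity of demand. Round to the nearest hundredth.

Q = 43 − 0.69(35.9)² + 0.023(41000) + 3.9(45.1) = 43 − 889.2789 + 943 + 175.89 = 272.6111.
∂Q/∂P = −2·0.69·P = -49.542, so E_p = -49.542·(35.9/272.6111) ≈ -6.52.
|E_p| > 1: demand is elastic.

-6.52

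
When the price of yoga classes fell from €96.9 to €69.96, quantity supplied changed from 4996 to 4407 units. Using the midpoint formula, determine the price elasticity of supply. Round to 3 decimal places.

%Δq = (4407 − 4996)/[(4996 + 4407)/2] = -589/4701.5 ≈ -0.1253.
%ΔP = (69.96 − 96.9)/[(96.9 + 69.96)/2] = -26.94/83.43 ≈ -0.3229.
Arc elasticity E = %Δq/%ΔP ≈ -0.1253/-0.3229 ≈ 0.388.
|E| < 1: supply is inelastic over this range.

0.388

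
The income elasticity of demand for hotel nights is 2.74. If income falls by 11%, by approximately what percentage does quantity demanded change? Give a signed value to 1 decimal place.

%ΔQ ≈ E × %ΔI = (2.74) × (-11%) ≈ -30.1%.

-30.1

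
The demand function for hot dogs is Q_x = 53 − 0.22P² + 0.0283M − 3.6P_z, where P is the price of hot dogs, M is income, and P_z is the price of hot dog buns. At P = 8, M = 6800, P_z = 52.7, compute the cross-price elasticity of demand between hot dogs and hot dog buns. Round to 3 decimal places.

Substituting, Q_x = 53 − 0.22(8)² + 0.0283(6800) − 3.6(52.7) = 53 − 14.08 + 192.44 − 189.72 = 41.64.
∂Q_x/∂P_z = −3.6, so E_xy = -3.6·(52.7/41.64) ≈ -4.556.
E_xy < 0: the goods are complements.

-4.556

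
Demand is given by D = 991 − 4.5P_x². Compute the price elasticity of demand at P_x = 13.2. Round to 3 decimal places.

-7.579

At P_x = 13.2, D = 206.92.
dD/dP_x = −2·4.5·P_x = −118.8.
Point elasticity E = (dD/dP_x)·(P_x/D) = -118.8 × 13.2/206.92 ≈ -7.579.
|E| > 1, so demand is elastic at this price.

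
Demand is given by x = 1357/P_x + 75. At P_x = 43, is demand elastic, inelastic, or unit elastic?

At P_x = 43, x = 106.5581.
dx/dP_x = −1357/P_x² = −0.7339.
Point elasticity E = (dx/dP_x)·(P_x/x) = -0.7339 × 43/106.5581 ≈ -0.296.
|E| ≈ 0.296 < 1, so demand is inelastic.

inelastic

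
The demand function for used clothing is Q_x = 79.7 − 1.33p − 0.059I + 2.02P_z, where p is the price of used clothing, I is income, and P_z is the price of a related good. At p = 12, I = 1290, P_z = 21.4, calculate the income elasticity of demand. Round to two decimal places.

-2.47

At the given point, Q_x = 79.7 − 1.33(12) − 0.059(1290) + 2.02(21.4) = 79.7 − 15.96 − 76.11 + 43.228 = 30.858.
∂Q_x/∂I = −0.059, so E_I = -0.059·(1290/30.858) ≈ -2.47.
E_I < 0: inferior good.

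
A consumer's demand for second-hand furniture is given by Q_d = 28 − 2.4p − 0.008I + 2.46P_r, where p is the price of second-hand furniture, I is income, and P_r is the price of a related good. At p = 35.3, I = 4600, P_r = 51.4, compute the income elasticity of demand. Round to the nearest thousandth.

First evaluate Q_d: 28 − 2.4(35.3) − 0.008(4600) + 2.46(51.4) = 28 − 84.72 − 36.8 + 126.444 = 32.924.
∂Q_d/∂I = −0.008, so E_I = -0.008·(4600/32.924) ≈ -1.118.
E_I < 0: inferior good.

-1.118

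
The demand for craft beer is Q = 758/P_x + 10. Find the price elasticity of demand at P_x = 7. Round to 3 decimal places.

-0.915

At P_x = 7, Q = 118.2857.
dQ/dP_x = −758/P_x² = −15.4694.
Point elasticity E = (dQ/dP_x)·(P_x/Q) = -15.4694 × 7/118.2857 ≈ -0.915.
|E| < 1, so demand is inelastic at this price.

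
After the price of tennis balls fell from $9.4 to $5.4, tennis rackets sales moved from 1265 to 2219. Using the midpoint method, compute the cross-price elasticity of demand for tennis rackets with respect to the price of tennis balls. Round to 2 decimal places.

-1.01

%ΔQ_x = (2219 − 1265)/[(1265+2219)/2] = 954/1742 ≈ 0.5476.
%ΔP_y = (5.4 − 9.4)/[(9.4+5.4)/2] ≈ -0.5405.
E_xy = 0.5476/-0.5405 ≈ -1.01.
E_xy < 0, so tennis rackets and tennis balls are complements.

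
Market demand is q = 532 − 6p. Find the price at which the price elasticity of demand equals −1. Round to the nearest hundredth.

For linear demand q = a − bp, E = −bp/(a − bp). |E| = 1 ⇒ bp = a − bp ⇒ p = a/(2b).
p = 532/(2·6) ≈ 44.33.

44.33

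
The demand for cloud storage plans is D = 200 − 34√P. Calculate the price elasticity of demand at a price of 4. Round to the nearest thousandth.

At P = 4, D = 132.
dD/dP = −34/(2√P) = −34/(2·2).
Point elasticity E = (dD/dP)·(P/D) = -8.5 × 4/132 ≈ -0.258.
|E| < 1, so demand is inelastic at this price.

-0.258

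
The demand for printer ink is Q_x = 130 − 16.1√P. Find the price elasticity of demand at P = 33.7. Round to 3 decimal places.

At P = 33.7, Q_x = 36.5368.
dQ_x/dP = −16.1/(2√P) = −16.1/(2·5.8052).
Point elasticity E = (dQ_x/dP)·(P/Q_x) = -1.3867 × 33.7/36.5368 ≈ -1.279.
|E| > 1, so demand is elastic at this price.

-1.279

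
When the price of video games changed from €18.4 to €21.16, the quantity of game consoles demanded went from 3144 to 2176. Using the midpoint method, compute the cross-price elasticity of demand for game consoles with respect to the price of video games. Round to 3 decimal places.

%ΔQ_x = (2176 − 3144)/[(3144+2176)/2] = -968/2660 ≈ -0.3639.
%ΔP_y = (21.16 − 18.4)/[(18.4+21.16)/2] ≈ 0.1395.
E_xy = -0.3639/0.1395 ≈ -2.608.
E_xy < 0, so game consoles and video games are complements.

-2.608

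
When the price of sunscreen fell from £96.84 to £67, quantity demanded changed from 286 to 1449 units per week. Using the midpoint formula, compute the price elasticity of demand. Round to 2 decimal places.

-3.68

%Δq = (1449 − 286)/[(286 + 1449)/2] = 1163/867.5 ≈ 1.3406.
%ΔP = (67 − 96.84)/[(96.84 + 67)/2] = -29.84/81.92 ≈ -0.3643.
Arc elasticity E = %Δq/%ΔP ≈ 1.3406/-0.3643 ≈ -3.68.
|E| > 1: demand is elastic over this range.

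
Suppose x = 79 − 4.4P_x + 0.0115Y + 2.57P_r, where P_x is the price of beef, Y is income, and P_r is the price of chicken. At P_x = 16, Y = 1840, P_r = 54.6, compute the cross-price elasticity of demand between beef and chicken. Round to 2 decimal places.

Substituting, x = 79 − 4.4(16) + 0.0115(1840) + 2.57(54.6) = 79 − 70.4 + 21.16 + 140.322 = 170.082.
∂x/∂P_r = +2.57, so E_xy = 2.57·(54.6/170.082) ≈ 0.83.
E_xy > 0: the goods are substitutes.

0.83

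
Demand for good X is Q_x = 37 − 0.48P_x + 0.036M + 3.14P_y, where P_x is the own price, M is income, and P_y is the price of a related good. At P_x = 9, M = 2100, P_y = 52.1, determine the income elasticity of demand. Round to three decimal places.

At the given point, Q_x = 37 − 0.48(9) + 0.036(2100) + 3.14(52.1) = 37 − 4.32 + 75.6 + 163.594 = 271.874.
∂Q_x/∂M = +0.036, so E_I = 0.036·(2100/271.874) ≈ 0.278.
E_I ∈ (0,1): normal good (necessity).

0.278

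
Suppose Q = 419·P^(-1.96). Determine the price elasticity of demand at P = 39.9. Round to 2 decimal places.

For a Cobb–Douglas (constant-elasticity) form Q = A·P^α·…, the elasticity with respect to P equals the exponent α at every point.
Here the exponent on P is -1.96, so the price elasticity of demand is -1.96.

-1.96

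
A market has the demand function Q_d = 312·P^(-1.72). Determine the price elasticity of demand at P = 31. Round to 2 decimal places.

For a Cobb–Douglas (constant-elasticity) form Q_d = A·P^α·…, the elasticity with respect to P equals the exponent α at every point.
Here the exponent on P is -1.72, so the price elasticity of demand is -1.72.

-1.72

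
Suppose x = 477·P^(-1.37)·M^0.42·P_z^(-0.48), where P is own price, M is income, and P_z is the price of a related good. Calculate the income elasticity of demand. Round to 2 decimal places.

For a Cobb–Douglas (constant-elasticity) form x = A·M^α·…, the elasticity with respect to M equals the exponent α at every point.
Here the exponent on M is 0.42, so the income elasticity of demand is 0.42.

0.42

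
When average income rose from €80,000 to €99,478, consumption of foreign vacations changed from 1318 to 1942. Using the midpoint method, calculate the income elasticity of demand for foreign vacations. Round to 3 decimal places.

%ΔQ = (1942 − 1318)/[(1318+1942)/2] = 624/1630 ≈ 0.3828.
%ΔI = (99,478 − 80,000)/[(80,000+99,478)/2] = 19478/89739 ≈ 0.2171.
E_I = %ΔQ/%ΔI ≈ 1.764.
E_I > 1: normal good (luxury).

1.764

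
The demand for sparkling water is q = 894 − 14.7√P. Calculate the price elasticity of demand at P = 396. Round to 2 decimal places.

-0.24

At P = 396, q = 601.4737.
dq/dP = −14.7/(2√P) = −14.7/(2·19.8997).
Point elasticity E = (dq/dP)·(P/q) = -0.3694 × 396/601.4737 ≈ -0.24.
|E| < 1, so demand is inelastic at this price.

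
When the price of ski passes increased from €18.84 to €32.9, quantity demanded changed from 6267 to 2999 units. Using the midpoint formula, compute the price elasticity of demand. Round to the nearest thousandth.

%ΔQ = (2999 − 6267)/[(6267 + 2999)/2] = -3268/4633 ≈ -0.7054.
%ΔP = (32.9 − 18.84)/[(18.84 + 32.9)/2] = 14.06/25.87 ≈ 0.5435.
Arc elasticity E = %ΔQ/%ΔP ≈ -0.7054/0.5435 ≈ -1.298.
|E| > 1: demand is elastic over this range.

-1.298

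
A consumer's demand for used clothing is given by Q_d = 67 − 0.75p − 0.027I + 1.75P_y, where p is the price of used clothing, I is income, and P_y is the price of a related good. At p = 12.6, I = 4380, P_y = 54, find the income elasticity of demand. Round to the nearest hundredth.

-3.50

Q_d = 67 − 0.75(12.6) − 0.027(4380) + 1.75(54) = 67 − 9.45 − 118.26 + 94.5 = 33.79.
∂Q_d/∂I = −0.027, so E_I = -0.027·(4380/33.79) ≈ -3.50.
E_I < 0: inferior good.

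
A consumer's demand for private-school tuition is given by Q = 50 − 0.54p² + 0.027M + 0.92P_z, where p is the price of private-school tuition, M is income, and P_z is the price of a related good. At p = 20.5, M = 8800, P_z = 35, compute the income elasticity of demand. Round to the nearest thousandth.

At the given point, Q = 50 − 0.54(20.5)² + 0.027(8800) + 0.92(35) = 50 − 226.935 + 237.6 + 32.2 = 92.865.
∂Q/∂M = +0.027, so E_I = 0.027·(8800/92.865) ≈ 2.559.
E_I > 1: normal good (luxury).

2.559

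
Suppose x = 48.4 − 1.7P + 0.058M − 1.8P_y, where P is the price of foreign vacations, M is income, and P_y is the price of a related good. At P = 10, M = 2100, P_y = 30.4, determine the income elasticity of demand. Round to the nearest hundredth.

At the given point, x = 48.4 − 1.7(10) + 0.058(2100) − 1.8(30.4) = 48.4 − 17 + 121.8 − 54.72 = 98.48.
∂x/∂M = +0.058, so E_I = 0.058·(2100/98.48) ≈ 1.24.
E_I > 1: normal good (luxury).

1.24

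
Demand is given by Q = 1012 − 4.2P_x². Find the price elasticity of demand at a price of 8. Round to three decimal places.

-0.723

At P_x = 8, Q = 743.2.
dQ/dP_x = −2·4.2·P_x = −67.2.
Point elasticity E = (dQ/dP_x)·(P_x/Q) = -67.2 × 8/743.2 ≈ -0.723.
|E| < 1, so demand is inelastic at this price.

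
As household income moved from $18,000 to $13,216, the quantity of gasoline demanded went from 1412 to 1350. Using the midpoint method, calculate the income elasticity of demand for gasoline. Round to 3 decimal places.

%ΔQ = (1350 − 1412)/[(1412+1350)/2] = -62/1381 ≈ -0.0449.
%ΔM = (13,216 − 18,000)/[(18,000+13,216)/2] = -4784/15608 ≈ -0.3065.
E_I = %ΔQ/%ΔM ≈ 0.146.
E_I ∈ (0,1): normal good (necessity).

0.146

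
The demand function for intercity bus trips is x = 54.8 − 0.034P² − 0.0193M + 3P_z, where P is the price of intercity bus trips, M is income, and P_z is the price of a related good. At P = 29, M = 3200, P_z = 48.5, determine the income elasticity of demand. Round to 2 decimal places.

First evaluate x: 54.8 − 0.034(29)² − 0.0193(3200) + 3(48.5) = 54.8 − 28.594 − 61.76 + 145.5 = 109.946.
∂x/∂M = −0.0193, so E_I = -0.0193·(3200/109.946) ≈ -0.56.
E_I < 0: inferior good.

-0.56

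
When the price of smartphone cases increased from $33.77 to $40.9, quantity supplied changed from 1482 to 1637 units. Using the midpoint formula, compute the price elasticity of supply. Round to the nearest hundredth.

0.52

%ΔQ = (1637 − 1482)/[(1482 + 1637)/2] = 155/1559.5 ≈ 0.0994.
%ΔP = (40.9 − 33.77)/[(33.77 + 40.9)/2] = 7.13/37.335 ≈ 0.1910.
Arc elasticity E = %ΔQ/%ΔP ≈ 0.0994/0.1910 ≈ 0.52.
|E| < 1: supply is inelastic over this range.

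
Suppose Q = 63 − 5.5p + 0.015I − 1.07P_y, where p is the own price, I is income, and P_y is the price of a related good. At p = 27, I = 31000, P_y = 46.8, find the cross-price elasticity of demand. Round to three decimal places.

-0.152

Substituting, Q = 63 − 5.5(27) + 0.015(31000) − 1.07(46.8) = 63 − 148.5 + 465 − 50.076 = 329.424.
∂Q/∂P_y = −1.07, so E_xy = -1.07·(46.8/329.424) ≈ -0.152.
E_xy < 0: the goods are complements.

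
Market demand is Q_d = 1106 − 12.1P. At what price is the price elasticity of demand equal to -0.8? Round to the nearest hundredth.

40.62

Set −bP/(a − bP) = −0.8 ⇒ bP = 0.8(a − bP) ⇒ bP(1+0.8) = 0.8·a.
P = 0.8·1106/(12.1·1.8) ≈ 40.62.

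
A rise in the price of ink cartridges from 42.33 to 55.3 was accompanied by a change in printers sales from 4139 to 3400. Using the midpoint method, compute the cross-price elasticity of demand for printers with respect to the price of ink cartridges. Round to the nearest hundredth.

-0.74

%ΔQ_x = (3400 − 4139)/[(4139+3400)/2] = -739/3769.5 ≈ -0.1960.
%ΔP_y = (55.3 − 42.33)/[(42.33+55.3)/2] ≈ 0.2657.
E_xy = -0.1960/0.2657 ≈ -0.74.
E_xy < 0, so printers and ink cartridges are complements.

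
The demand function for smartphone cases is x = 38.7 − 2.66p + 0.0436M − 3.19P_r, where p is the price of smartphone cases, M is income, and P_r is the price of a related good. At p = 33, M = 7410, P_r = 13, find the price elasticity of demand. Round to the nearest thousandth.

-0.378

At the given point, x = 38.7 − 2.66(33) + 0.0436(7410) − 3.19(13) = 38.7 − 87.78 + 323.076 − 41.47 = 232.526.
∂x/∂p = −2.66, so E_p = (−2.66)·(33/232.526) ≈ -0.378.
|E_p| < 1: demand is inelastic.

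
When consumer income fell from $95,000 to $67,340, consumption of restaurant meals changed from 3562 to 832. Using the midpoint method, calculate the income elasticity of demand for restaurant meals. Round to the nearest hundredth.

%ΔQ = (832 − 3562)/[(3562+832)/2] = -2730/2197 ≈ -1.2426.
%ΔI = (67,340 − 95,000)/[(95,000+67,340)/2] = -27660/81170 ≈ -0.3408.
E_I = %ΔQ/%ΔI ≈ 3.65.
E_I > 1: normal good (luxury).

3.65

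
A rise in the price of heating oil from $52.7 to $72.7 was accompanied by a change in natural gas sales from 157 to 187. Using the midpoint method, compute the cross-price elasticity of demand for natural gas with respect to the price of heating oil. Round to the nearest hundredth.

%ΔQ_x = (187 − 157)/[(157+187)/2] = 30/172 ≈ 0.1744.
%ΔP_y = (72.7 − 52.7)/[(52.7+72.7)/2] ≈ 0.3190.
E_xy = 0.1744/0.3190 ≈ 0.55.
E_xy > 0, so natural gas and heating oil are substitutes.

0.55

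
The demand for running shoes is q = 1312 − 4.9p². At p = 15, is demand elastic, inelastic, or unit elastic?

At p = 15, q = 209.5.
dq/dp = −2·4.9·p = −147.
Point elasticity E = (dq/dp)·(p/q) = -147 × 15/209.5 ≈ -10.525.
|E| ≈ 10.525 > 1, so demand is elastic.

elastic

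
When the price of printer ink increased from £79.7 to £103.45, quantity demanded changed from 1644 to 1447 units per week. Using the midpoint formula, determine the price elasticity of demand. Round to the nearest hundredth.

%Δq = (1447 − 1644)/[(1644 + 1447)/2] = -197/1545.5 ≈ -0.1275.
%ΔP = (103.45 − 79.7)/[(79.7 + 103.45)/2] = 23.75/91.575 ≈ 0.2594.
Arc elasticity E = %Δq/%ΔP ≈ -0.1275/0.2594 ≈ -0.49.
|E| < 1: demand is inelastic over this range.

-0.49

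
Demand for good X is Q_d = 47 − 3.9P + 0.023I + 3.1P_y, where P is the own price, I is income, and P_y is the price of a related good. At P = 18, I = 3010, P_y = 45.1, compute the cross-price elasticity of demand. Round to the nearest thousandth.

Evaluating quantity at (P, I, P_y) gives Q_d = 47 − 3.9(18) + 0.023(3010) + 3.1(45.1) = 47 − 70.2 + 69.23 + 139.81 = 185.84.
∂Q_d/∂P_y = +3.1, so E_xy = 3.1·(45.1/185.84) ≈ 0.752.
E_xy > 0: the goods are substitutes.

0.752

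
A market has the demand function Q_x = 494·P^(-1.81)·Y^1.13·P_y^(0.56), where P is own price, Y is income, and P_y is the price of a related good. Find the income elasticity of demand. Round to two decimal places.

For a Cobb–Douglas (constant-elasticity) form Q_x = A·Y^α·…, the elasticity with respect to Y equals the exponent α at every point.
Here the exponent on Y is 1.13, so the income elasticity of demand is 1.13.

1.13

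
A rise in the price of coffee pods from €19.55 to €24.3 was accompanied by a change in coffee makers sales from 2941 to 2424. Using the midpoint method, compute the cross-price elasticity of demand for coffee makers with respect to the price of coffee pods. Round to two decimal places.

%ΔQ_x = (2424 − 2941)/[(2941+2424)/2] = -517/2682.5 ≈ -0.1927.
%ΔP_y = (24.3 − 19.55)/[(19.55+24.3)/2] ≈ 0.2166.
E_xy = -0.1927/0.2166 ≈ -0.89.
E_xy < 0, so coffee makers and coffee pods are complements.

-0.89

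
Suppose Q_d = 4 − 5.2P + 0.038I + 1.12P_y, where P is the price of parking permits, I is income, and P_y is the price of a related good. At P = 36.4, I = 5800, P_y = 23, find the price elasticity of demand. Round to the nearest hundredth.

Evaluating quantity at (P, I, P_y) gives Q_d = 4 − 5.2(36.4) + 0.038(5800) + 1.12(23) = 4 − 189.28 + 220.4 + 25.76 = 60.88.
∂Q_d/∂P = −5.2, so E_p = (−5.2)·(36.4/60.88) ≈ -3.11.
|E_p| > 1: demand is elastic.

-3.11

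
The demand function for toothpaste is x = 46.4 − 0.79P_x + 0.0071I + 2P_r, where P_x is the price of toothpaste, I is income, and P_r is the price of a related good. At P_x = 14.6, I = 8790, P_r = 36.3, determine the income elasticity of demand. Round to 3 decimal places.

0.367

Evaluating quantity at (P_x, I, P_r) gives x = 46.4 − 0.79(14.6) + 0.0071(8790) + 2(36.3) = 46.4 − 11.534 + 62.409 + 72.6 = 169.875.
∂x/∂I = +0.0071, so E_I = 0.0071·(8790/169.875) ≈ 0.367.
E_I ∈ (0,1): normal good (necessity).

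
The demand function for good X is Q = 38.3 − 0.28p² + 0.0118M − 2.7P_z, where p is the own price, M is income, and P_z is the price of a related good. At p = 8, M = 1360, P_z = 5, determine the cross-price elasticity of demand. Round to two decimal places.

-0.59

Q = 38.3 − 0.28(8)² + 0.0118(1360) − 2.7(5) = 38.3 − 17.92 + 16.048 − 13.5 = 22.928.
∂Q/∂P_z = −2.7, so E_xy = -2.7·(5/22.928) ≈ -0.59.
E_xy < 0: the goods are complements.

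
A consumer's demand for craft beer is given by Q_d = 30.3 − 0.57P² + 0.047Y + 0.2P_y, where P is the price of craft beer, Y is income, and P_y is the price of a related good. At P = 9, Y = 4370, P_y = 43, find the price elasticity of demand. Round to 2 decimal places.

-0.47

Evaluating quantity at (P, Y, P_y) gives Q_d = 30.3 − 0.57(9)² + 0.047(4370) + 0.2(43) = 30.3 − 46.17 + 205.39 + 8.6 = 198.12.
∂Q_d/∂P = −2·0.57·P = -10.26, so E_p = -10.26·(9/198.12) ≈ -0.47.
|E_p| < 1: demand is inelastic.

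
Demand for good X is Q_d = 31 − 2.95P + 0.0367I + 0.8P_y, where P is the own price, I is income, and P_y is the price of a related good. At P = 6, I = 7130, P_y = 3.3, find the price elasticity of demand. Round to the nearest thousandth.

-0.064

At the given point, Q_d = 31 − 2.95(6) + 0.0367(7130) + 0.8(3.3) = 31 − 17.7 + 261.671 + 2.64 = 277.611.
∂Q_d/∂P = −2.95, so E_p = (−2.95)·(6/277.611) ≈ -0.064.
|E_p| < 1: demand is inelastic.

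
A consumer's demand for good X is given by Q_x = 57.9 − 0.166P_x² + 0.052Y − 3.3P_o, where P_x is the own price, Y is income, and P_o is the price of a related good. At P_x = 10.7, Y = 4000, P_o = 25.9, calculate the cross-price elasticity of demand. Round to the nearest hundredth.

-0.53

Substituting, Q_x = 57.9 − 0.166(10.7)² + 0.052(4000) − 3.3(25.9) = 57.9 − 19.0053 + 208 − 85.47 = 161.4247.
∂Q_x/∂P_o = −3.3, so E_xy = -3.3·(25.9/161.4247) ≈ -0.53.
E_xy < 0: the goods are complements.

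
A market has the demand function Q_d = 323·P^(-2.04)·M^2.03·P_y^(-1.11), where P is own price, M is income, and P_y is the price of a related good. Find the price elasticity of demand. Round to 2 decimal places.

For a Cobb–Douglas (constant-elasticity) form Q_d = A·P^α·…, the elasticity with respect to P equals the exponent α at every point.
Here the exponent on P is -2.04, so the price elasticity of demand is -2.04.

-2.04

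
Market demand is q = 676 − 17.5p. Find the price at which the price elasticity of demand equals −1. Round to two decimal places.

For linear demand q = a − bp, E = −bp/(a − bp). |E| = 1 ⇒ bp = a − bp ⇒ p = a/(2b).
p = 676/(2·17.5) ≈ 19.31.

19.31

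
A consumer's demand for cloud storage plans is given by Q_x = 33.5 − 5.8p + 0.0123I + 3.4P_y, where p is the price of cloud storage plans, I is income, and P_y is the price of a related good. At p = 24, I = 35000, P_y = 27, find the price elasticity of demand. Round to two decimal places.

First evaluate Q_x: 33.5 − 5.8(24) + 0.0123(35000) + 3.4(27) = 33.5 − 139.2 + 430.5 + 91.8 = 416.6.
∂Q_x/∂p = −5.8, so E_p = (−5.8)·(24/416.6) ≈ -0.33.
|E_p| < 1: demand is inelastic.

-0.33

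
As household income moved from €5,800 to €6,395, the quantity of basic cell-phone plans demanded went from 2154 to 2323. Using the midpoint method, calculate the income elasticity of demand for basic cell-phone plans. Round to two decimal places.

%ΔQ = (2323 − 2154)/[(2154+2323)/2] = 169/2238.5 ≈ 0.0755.
%ΔY = (6,395 − 5,800)/[(5,800+6,395)/2] = 595/6097.5 ≈ 0.0976.
E_I = %ΔQ/%ΔY ≈ 0.77.
E_I ∈ (0,1): normal good (necessity).

0.77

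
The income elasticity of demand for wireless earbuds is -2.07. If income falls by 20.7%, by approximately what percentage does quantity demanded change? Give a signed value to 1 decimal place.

%ΔQ ≈ E × %ΔI = (-2.07) × (-20.7%) ≈ 42.8%.

42.8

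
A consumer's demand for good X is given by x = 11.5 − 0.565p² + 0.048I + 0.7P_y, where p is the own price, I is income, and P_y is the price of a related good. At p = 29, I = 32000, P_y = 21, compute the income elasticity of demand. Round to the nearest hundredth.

x = 11.5 − 0.565(29)² + 0.048(32000) + 0.7(21) = 11.5 − 475.165 + 1536 + 14.7 = 1087.035.
∂x/∂I = +0.048, so E_I = 0.048·(32000/1087.035) ≈ 1.41.
E_I > 1: normal good (luxury).

1.41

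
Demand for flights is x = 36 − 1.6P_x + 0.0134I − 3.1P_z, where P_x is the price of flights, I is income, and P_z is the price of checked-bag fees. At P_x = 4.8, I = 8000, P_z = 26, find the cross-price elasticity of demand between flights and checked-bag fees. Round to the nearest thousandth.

Evaluating quantity at (P_x, I, P_z) gives x = 36 − 1.6(4.8) + 0.0134(8000) − 3.1(26) = 36 − 7.68 + 107.2 − 80.6 = 54.92.
∂x/∂P_z = −3.1, so E_xy = -3.1·(26/54.92) ≈ -1.468.
E_xy < 0: the goods are complements.

-1.468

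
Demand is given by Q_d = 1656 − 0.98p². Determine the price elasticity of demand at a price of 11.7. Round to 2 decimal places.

At p = 11.7, Q_d = 1521.8478.
dQ_d/dp = −2·0.98·p = −22.932.
Point elasticity E = (dQ_d/dp)·(p/Q_d) = -22.932 × 11.7/1521.8478 ≈ -0.18.
|E| < 1, so demand is inelastic at this price.

-0.18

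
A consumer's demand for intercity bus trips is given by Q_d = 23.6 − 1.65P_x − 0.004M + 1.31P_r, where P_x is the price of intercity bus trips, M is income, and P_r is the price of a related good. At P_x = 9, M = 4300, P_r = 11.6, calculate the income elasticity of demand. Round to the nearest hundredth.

At the given point, Q_d = 23.6 − 1.65(9) − 0.004(4300) + 1.31(11.6) = 23.6 − 14.85 − 17.2 + 15.196 = 6.746.
∂Q_d/∂M = −0.004, so E_I = -0.004·(4300/6.746) ≈ -2.55.
E_I < 0: inferior good.

-2.55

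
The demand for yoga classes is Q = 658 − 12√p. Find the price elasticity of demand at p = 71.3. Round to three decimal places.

-0.091

At p = 71.3, Q = 556.6728.
dQ/dp = −12/(2√p) = −12/(2·8.4439).
Point elasticity E = (dQ/dp)·(p/Q) = -0.7106 × 71.3/556.6728 ≈ -0.091.
|E| < 1, so demand is inelastic at this price.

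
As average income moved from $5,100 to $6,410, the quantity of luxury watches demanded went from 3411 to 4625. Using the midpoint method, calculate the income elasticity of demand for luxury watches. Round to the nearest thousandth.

1.327

%ΔQ = (4625 − 3411)/[(3411+4625)/2] = 1214/4018 ≈ 0.3021.
%ΔI = (6,410 − 5,100)/[(5,100+6,410)/2] = 1310/5755 ≈ 0.2276.
E_I = %ΔQ/%ΔI ≈ 1.327.
E_I > 1: normal good (luxury).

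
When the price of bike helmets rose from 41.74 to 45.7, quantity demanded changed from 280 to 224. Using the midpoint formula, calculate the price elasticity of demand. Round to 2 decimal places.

%ΔQ = (224 − 280)/[(280 + 224)/2] = -56/252 ≈ -0.2222.
%Δp = (45.7 − 41.74)/[(41.74 + 45.7)/2] = 3.96/43.72 ≈ 0.0906.
Arc elasticity E = %ΔQ/%Δp ≈ -0.2222/0.0906 ≈ -2.45.
|E| > 1: demand is elastic over this range.

-2.45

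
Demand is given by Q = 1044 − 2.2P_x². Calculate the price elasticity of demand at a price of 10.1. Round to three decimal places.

At P_x = 10.1, Q = 819.578.
dQ/dP_x = −2·2.2·P_x = −44.44.
Point elasticity E = (dQ/dP_x)·(P_x/Q) = -44.44 × 10.1/819.578 ≈ -0.548.
|E| < 1, so demand is inelastic at this price.

-0.548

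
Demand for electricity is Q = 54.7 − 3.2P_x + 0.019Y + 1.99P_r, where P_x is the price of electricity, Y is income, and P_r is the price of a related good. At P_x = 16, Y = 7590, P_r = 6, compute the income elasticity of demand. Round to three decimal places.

0.903

Evaluating quantity at (P_x, Y, P_r) gives Q = 54.7 − 3.2(16) + 0.019(7590) + 1.99(6) = 54.7 − 51.2 + 144.21 + 11.94 = 159.65.
∂Q/∂Y = +0.019, so E_I = 0.019·(7590/159.65) ≈ 0.903.
E_I ∈ (0,1): normal good (necessity).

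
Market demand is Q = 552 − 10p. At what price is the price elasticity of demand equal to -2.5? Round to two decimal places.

39.43

Set −bp/(a − bp) = −2.5 ⇒ bp = 2.5(a − bp) ⇒ bp(1+2.5) = 2.5·a.
p = 2.5·552/(10·3.5) ≈ 39.43.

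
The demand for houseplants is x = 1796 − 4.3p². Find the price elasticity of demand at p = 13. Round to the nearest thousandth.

At p = 13, x = 1069.3.
dx/dp = −2·4.3·p = −111.8.
Point elasticity E = (dx/dp)·(p/x) = -111.8 × 13/1069.3 ≈ -1.359.
|E| > 1, so demand is elastic at this price.

-1.359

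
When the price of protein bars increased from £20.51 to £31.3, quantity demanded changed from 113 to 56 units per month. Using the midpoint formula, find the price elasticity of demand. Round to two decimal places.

%ΔQ = (56 − 113)/[(113 + 56)/2] = -57/84.5 ≈ -0.6746.
%ΔP = (31.3 − 20.51)/[(20.51 + 31.3)/2] = 10.79/25.905 ≈ 0.4165.
Arc elasticity E = %ΔQ/%ΔP ≈ -0.6746/0.4165 ≈ -1.62.
|E| > 1: demand is elastic over this range.

-1.62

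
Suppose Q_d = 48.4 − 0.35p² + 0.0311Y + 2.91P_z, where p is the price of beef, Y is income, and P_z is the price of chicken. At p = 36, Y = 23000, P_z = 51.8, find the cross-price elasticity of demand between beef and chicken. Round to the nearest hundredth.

0.33

Q_d = 48.4 − 0.35(36)² + 0.0311(23000) + 2.91(51.8) = 48.4 − 453.6 + 715.3 + 150.738 = 460.838.
∂Q_d/∂P_z = +2.91, so E_xy = 2.91·(51.8/460.838) ≈ 0.33.
E_xy > 0: the goods are substitutes.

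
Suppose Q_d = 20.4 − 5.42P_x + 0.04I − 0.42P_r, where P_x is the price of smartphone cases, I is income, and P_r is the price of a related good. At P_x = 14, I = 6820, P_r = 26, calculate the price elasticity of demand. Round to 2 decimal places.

-0.37

Substituting, Q_d = 20.4 − 5.42(14) + 0.04(6820) − 0.42(26) = 20.4 − 75.88 + 272.8 − 10.92 = 206.4.
∂Q_d/∂P_x = −5.42, so E_p = (−5.42)·(14/206.4) ≈ -0.37.
|E_p| < 1: demand is inelastic.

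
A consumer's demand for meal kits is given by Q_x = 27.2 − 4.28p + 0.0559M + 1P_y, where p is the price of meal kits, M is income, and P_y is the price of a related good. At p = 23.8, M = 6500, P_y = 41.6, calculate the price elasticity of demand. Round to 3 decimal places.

-0.308

Substituting, Q_x = 27.2 − 4.28(23.8) + 0.0559(6500) + 1(41.6) = 27.2 − 101.864 + 363.35 + 41.6 = 330.286.
∂Q_x/∂p = −4.28, so E_p = (−4.28)·(23.8/330.286) ≈ -0.308.
|E_p| < 1: demand is inelastic.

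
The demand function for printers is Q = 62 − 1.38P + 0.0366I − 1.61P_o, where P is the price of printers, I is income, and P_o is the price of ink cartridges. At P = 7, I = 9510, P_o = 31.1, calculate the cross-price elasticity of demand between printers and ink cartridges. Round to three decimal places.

-0.143

First evaluate Q: 62 − 1.38(7) + 0.0366(9510) − 1.61(31.1) = 62 − 9.66 + 348.066 − 50.071 = 350.335.
∂Q/∂P_o = −1.61, so E_xy = -1.61·(31.1/350.335) ≈ -0.143.
E_xy < 0: the goods are complements.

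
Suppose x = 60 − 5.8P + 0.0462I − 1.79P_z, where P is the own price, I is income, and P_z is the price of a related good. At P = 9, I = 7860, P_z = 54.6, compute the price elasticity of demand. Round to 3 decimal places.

-0.191

Evaluating quantity at (P, I, P_z) gives x = 60 − 5.8(9) + 0.0462(7860) − 1.79(54.6) = 60 − 52.2 + 363.132 − 97.734 = 273.198.
∂x/∂P = −5.8, so E_p = (−5.8)·(9/273.198) ≈ -0.191.
|E_p| < 1: demand is inelastic.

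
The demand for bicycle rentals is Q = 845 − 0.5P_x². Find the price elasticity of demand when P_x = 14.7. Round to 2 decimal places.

-0.29

At P_x = 14.7, Q = 736.955.
dQ/dP_x = −2·0.5·P_x = −14.7.
Point elasticity E = (dQ/dP_x)·(P_x/Q) = -14.7 × 14.7/736.955 ≈ -0.29.
|E| < 1, so demand is inelastic at this price.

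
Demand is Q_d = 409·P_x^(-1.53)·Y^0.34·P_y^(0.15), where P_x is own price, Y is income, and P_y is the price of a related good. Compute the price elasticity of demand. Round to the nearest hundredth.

-1.53

For a Cobb–Douglas (constant-elasticity) form Q_d = A·P_x^α·…, the elasticity with respect to P_x equals the exponent α at every point.
Here the exponent on P_x is -1.53, so the price elasticity of demand is -1.53.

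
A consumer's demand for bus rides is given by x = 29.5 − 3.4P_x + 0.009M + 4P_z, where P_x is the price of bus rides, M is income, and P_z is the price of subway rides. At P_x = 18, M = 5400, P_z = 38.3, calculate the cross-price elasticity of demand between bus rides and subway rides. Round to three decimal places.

x = 29.5 − 3.4(18) + 0.009(5400) + 4(38.3) = 29.5 − 61.2 + 48.6 + 153.2 = 170.1.
∂x/∂P_z = +4, so E_xy = 4·(38.3/170.1) ≈ 0.901.
E_xy > 0: the goods are substitutes.

0.901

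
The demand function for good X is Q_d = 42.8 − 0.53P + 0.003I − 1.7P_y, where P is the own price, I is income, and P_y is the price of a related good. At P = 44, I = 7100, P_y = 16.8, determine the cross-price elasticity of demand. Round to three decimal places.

-2.337

Evaluating quantity at (P, I, P_y) gives Q_d = 42.8 − 0.53(44) + 0.003(7100) − 1.7(16.8) = 42.8 − 23.32 + 21.3 − 28.56 = 12.22.
∂Q_d/∂P_y = −1.7, so E_xy = -1.7·(16.8/12.22) ≈ -2.337.
E_xy < 0: the goods are complements.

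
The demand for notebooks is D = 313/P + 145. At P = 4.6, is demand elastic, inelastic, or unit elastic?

inelastic

At P = 4.6, D = 213.0435.
dD/dP = −313/P² = −14.7921.
Point elasticity E = (dD/dP)·(P/D) = -14.7921 × 4.6/213.0435 ≈ -0.319.
|E| ≈ 0.319 < 1, so demand is inelastic.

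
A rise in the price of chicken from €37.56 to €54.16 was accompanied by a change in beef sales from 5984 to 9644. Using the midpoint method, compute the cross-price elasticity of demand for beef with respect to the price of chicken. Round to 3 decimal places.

%ΔQ_x = (9644 − 5984)/[(5984+9644)/2] = 3660/7814 ≈ 0.4684.
%ΔP_y = (54.16 − 37.56)/[(37.56+54.16)/2] ≈ 0.3620.
E_xy = 0.4684/0.3620 ≈ 1.294.
E_xy > 0, so beef and chicken are substitutes.

1.294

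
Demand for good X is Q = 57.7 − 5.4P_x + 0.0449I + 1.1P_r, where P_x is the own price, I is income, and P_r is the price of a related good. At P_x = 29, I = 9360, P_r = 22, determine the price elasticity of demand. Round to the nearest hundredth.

Q = 57.7 − 5.4(29) + 0.0449(9360) + 1.1(22) = 57.7 − 156.6 + 420.264 + 24.2 = 345.564.
∂Q/∂P_x = −5.4, so E_p = (−5.4)·(29/345.564) ≈ -0.45.
|E_p| < 1: demand is inelastic.

-0.45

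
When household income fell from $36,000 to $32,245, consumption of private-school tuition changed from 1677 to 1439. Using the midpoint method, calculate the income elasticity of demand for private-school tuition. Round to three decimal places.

1.388

%ΔQ = (1439 − 1677)/[(1677+1439)/2] = -238/1558 ≈ -0.1528.
%ΔI = (32,245 − 36,000)/[(36,000+32,245)/2] = -3755/34122.5 ≈ -0.1100.
E_I = %ΔQ/%ΔI ≈ 1.388.
E_I > 1: normal good (luxury).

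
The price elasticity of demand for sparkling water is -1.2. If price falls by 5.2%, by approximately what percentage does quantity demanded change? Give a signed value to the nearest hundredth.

6.24

%ΔQ ≈ E × %ΔP = (-1.2) × (-5.2%) = 6.24%.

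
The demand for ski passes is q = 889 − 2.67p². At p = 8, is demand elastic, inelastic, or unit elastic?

At p = 8, q = 718.12.
dq/dp = −2·2.67·p = −42.72.
Point elasticity E = (dq/dp)·(p/q) = -42.72 × 8/718.12 ≈ -0.476.
|E| ≈ 0.476 < 1, so demand is inelastic.

inelastic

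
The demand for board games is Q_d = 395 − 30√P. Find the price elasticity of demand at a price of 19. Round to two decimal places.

-0.25

At P = 19, Q_d = 264.233.
dQ_d/dP = −30/(2√P) = −30/(2·4.3589).
Point elasticity E = (dQ_d/dP)·(P/Q_d) = -3.4412 × 19/264.233 ≈ -0.25.
|E| < 1, so demand is inelastic at this price.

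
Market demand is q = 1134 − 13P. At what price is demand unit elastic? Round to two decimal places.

43.62

For linear demand q = a − bP, E = −bP/(a − bP). |E| = 1 ⇒ bP = a − bP ⇒ P = a/(2b).
P = 1134/(2·13) ≈ 43.62.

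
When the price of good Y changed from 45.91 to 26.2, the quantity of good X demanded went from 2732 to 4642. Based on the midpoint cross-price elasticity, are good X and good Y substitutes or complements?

%ΔQ_x = (4642 − 2732)/[(2732+4642)/2] = 1910/3687 ≈ 0.5180.
%ΔP_y = (26.2 − 45.91)/[(45.91+26.2)/2] ≈ -0.5467.
E_xy = 0.5180/-0.5467 ≈ -0.948.
E_xy < 0, so the goods are complements.

complements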